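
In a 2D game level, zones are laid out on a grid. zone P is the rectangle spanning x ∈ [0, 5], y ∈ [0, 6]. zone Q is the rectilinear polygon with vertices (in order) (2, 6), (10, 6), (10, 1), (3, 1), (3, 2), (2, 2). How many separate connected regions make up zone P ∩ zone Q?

1

zone P ∩ zone Q is a single connected region.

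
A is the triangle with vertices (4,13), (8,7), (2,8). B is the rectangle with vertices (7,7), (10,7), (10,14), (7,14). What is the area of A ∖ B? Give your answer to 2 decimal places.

15.33

|A| = 16, |A∩B| = 0.6667.
|A ∖ B| = |A| − |A∩B| = 16 − 0.6667 = 15.33.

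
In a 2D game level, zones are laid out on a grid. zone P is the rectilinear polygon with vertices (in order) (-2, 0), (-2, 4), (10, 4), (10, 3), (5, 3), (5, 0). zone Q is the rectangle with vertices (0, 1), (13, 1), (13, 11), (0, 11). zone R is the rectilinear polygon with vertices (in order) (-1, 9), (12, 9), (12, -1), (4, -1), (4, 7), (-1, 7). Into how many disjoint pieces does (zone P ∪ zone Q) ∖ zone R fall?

2

(zone P ∪ zone Q) ∖ zone R splits into 2 disjoint pieces (area 36, area 34).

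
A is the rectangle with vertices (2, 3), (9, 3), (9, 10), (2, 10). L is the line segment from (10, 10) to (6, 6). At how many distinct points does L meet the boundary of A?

1

The segment meets the boundary at (9,9).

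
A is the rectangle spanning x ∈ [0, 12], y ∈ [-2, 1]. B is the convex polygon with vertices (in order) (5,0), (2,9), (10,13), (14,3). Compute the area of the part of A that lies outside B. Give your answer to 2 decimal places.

34.33

|A| = 36, |A∩B| = 1.6667.
|A ∖ B| = |A| − |A∩B| = 36 − 1.6667 = 34.33.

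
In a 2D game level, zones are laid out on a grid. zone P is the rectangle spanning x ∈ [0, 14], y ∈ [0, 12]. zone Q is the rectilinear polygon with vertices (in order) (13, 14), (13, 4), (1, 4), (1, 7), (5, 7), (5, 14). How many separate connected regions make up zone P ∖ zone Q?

1

zone P ∖ zone Q is a single connected region.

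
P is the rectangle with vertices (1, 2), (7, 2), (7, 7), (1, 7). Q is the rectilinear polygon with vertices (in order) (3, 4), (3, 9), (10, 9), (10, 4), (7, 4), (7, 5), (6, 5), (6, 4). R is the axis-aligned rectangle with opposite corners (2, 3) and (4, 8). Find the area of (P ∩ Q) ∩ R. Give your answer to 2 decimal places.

3.00

The region (P ∩ Q) ∩ R is the polygon with vertices (3,4), (3,7), (4,7), (4,4).
By the shoelace formula its area is 3.00.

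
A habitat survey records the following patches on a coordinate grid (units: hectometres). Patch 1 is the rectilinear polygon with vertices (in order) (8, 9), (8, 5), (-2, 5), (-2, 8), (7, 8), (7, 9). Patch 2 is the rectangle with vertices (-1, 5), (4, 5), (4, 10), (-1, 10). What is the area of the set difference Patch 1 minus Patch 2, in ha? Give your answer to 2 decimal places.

|Patch 1| = 31, |Patch 1∩Patch 2| = 15.
|Patch 1 ∖ Patch 2| = |Patch 1| − |Patch 1∩Patch 2| = 31 − 15 = 16.00.

16.00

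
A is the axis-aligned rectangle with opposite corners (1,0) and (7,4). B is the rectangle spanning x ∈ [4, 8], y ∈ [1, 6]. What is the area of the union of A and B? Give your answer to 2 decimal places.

By inclusion–exclusion:
Individual areas: |A| = 24, |B| = 20.
|A∩B|: x∈[4,7], y∈[1,4] → 3·3 = 9.
|A ∪ B| = 44 − 9 = 35.00.

35.00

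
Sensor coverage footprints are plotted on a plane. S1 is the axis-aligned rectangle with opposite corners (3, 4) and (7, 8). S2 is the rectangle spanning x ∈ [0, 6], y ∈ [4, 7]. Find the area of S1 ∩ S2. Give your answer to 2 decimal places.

|S1∩S2|: x∈[3,6], y∈[4,7] → 3·3 = 9.

9.00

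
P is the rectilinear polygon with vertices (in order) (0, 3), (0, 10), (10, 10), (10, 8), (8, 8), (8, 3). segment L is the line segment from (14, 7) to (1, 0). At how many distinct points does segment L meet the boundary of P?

2

The segment meets the boundary at (6.571,3), (8,3.769).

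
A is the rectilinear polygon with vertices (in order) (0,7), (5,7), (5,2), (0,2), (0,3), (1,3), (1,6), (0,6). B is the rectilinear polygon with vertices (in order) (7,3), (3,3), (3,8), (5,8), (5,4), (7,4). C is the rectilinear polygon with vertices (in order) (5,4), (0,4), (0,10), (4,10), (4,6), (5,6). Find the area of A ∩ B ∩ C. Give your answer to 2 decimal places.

5.00

The intersection is the polygon with vertices (5,4), (3,4), (3,7), (4,7), (4,6), (5,6).
By the shoelace formula its area is 5.00.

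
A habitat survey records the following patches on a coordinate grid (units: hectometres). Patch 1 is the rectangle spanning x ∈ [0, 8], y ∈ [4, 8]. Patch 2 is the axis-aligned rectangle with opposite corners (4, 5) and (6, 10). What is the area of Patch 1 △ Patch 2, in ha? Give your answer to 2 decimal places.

30.00

|Patch 1∩Patch 2|: x∈[4,6], y∈[5,8] → 2·3 = 6.
|Patch 1 △ Patch 2| = |Patch 1| + |Patch 2| − 2·|Patch 1∩Patch 2| = 32 + 10 − 12 = 30.00.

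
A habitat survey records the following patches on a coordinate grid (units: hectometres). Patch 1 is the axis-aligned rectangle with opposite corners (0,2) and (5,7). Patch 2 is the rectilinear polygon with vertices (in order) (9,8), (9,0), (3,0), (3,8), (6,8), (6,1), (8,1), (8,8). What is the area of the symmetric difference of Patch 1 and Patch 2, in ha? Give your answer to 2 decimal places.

39.00

|Patch 1| = 25, |Patch 2| = 34, |Patch 1∩Patch 2| = 10.
|Patch 1 △ Patch 2| = |Patch 1| + |Patch 2| − 2·|Patch 1∩Patch 2| = 25 + 34 − 20 = 39.00.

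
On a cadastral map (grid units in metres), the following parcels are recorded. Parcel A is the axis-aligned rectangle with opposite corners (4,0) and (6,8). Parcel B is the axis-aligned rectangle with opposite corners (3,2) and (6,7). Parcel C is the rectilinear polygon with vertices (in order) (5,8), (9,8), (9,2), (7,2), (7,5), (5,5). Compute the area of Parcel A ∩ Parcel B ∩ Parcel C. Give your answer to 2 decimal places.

The intersection is the polygon with vertices (6,7), (6,5), (5,5), (5,7).
By the shoelace formula its area is 2.00.

2.00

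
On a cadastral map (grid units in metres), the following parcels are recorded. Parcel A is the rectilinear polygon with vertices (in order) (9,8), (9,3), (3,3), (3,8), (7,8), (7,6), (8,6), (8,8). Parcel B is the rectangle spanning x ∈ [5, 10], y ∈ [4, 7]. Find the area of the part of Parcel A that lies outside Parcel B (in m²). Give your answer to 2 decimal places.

|Parcel A| = 28, |Parcel A∩Parcel B| = 11.
|Parcel A ∖ Parcel B| = |Parcel A| − |Parcel A∩Parcel B| = 28 − 11 = 17.00.

17.00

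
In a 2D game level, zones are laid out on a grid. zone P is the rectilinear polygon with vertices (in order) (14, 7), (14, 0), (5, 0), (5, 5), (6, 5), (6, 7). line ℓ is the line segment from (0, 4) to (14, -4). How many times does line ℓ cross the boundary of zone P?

The segment meets the boundary at (7,0), (5,1.143).

2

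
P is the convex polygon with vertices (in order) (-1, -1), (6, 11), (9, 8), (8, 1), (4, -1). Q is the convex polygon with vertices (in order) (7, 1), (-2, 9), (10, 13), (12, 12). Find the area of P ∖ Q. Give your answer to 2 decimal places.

28.10

|P| = 64, |P∩Q| = 35.8958.
|P ∖ Q| = |P| − |P∩Q| = 64 − 35.8958 = 28.10.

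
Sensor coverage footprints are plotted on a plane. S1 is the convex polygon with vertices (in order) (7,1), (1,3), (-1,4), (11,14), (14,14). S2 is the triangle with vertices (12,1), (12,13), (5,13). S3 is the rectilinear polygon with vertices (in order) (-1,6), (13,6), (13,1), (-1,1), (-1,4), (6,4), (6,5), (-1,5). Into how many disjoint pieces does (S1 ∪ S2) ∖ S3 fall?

2

(S1 ∪ S2) ∖ S3 splits into 2 disjoint pieces (area 6.4, area 56.5741).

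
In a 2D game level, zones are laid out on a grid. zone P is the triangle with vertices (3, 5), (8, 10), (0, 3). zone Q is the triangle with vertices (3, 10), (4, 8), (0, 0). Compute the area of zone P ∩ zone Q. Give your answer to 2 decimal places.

The intersection is the polygon with vertices (2.667,5.333), (2.25,4.5), (1.125,3.75), (1.22,4.068).
By the shoelace formula its area is 0.48.

0.48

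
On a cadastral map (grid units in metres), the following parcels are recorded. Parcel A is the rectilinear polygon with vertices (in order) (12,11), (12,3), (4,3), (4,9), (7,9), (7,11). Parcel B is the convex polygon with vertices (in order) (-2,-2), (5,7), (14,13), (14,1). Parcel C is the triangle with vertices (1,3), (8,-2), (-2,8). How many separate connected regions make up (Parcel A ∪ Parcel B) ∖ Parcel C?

(Parcel A ∪ Parcel B) ∖ Parcel C splits into 2 disjoint pieces (area 105.9126, area 15.5334).

2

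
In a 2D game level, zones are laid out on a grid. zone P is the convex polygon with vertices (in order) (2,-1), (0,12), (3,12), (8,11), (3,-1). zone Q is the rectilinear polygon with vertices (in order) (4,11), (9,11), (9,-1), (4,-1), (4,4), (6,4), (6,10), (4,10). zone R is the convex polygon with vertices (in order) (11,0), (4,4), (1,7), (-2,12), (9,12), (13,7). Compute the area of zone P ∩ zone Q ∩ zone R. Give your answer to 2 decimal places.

7.07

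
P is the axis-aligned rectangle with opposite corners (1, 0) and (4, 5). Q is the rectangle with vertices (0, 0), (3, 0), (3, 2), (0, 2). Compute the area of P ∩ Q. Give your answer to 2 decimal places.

|P∩Q|: x∈[1,3], y∈[0,2] → 2·2 = 4.

4.00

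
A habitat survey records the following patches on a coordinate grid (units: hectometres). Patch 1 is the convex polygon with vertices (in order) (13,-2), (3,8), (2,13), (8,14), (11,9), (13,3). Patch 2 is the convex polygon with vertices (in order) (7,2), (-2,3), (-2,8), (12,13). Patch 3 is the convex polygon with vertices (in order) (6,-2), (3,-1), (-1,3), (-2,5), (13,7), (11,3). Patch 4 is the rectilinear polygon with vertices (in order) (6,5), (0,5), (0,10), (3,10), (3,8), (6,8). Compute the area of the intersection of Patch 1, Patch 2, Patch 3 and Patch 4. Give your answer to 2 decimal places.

0.50

The intersection is the polygon with vertices (5.059,5.941), (6,6.067), (6,5).
By the shoelace formula its area is 0.50.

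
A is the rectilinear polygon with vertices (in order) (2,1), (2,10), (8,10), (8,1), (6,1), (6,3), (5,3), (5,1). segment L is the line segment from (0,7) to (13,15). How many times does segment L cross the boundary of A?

The segment meets the boundary at (4.875,10), (2,8.231).

2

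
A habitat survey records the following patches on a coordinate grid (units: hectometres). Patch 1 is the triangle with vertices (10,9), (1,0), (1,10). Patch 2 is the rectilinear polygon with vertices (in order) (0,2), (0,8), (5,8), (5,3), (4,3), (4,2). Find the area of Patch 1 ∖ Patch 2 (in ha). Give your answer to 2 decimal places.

23.00

|Patch 1| = 45, |Patch 1∩Patch 2| = 22.
|Patch 1 ∖ Patch 2| = |Patch 1| − |Patch 1∩Patch 2| = 45 − 22 = 23.00.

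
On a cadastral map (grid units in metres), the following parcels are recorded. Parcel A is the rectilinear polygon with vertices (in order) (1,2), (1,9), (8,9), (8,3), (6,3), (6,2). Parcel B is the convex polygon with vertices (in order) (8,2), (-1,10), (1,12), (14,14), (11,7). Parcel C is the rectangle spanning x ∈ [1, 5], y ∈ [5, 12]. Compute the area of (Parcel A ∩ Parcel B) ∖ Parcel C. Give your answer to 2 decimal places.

|Parcel A ∩ Parcel B| = 26.6597.
|(Parcel A ∩ Parcel B) ∩ Parcel C| = 10.1597.
|(Parcel A ∩ Parcel B) ∖ Parcel C| = 26.6597 − 10.1597 = 16.50.

16.50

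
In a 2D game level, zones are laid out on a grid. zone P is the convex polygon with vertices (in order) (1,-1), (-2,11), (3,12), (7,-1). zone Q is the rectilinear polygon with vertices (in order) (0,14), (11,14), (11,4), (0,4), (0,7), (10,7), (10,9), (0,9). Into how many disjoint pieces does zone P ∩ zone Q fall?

2

zone P ∩ zone Q splits into 2 disjoint pieces (area 9.4846, area 15).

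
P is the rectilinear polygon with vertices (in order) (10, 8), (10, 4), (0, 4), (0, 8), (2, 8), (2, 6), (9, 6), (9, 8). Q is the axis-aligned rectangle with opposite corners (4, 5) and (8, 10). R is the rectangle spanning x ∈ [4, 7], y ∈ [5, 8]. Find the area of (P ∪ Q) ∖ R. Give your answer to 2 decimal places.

33.00

|P ∪ Q| = 42.
|(P ∪ Q) ∩ R| = 9.
|(P ∪ Q) ∖ R| = 42 − 9 = 33.00.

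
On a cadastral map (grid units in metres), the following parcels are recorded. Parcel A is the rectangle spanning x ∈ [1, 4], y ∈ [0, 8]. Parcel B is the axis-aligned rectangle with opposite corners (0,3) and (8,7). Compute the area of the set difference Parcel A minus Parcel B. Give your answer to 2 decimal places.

|Parcel A∩Parcel B|: x∈[1,4], y∈[3,7] → 3·4 = 12.
|Parcel A| = 24.
|Parcel A ∖ Parcel B| = |Parcel A| − |Parcel A∩Parcel B| = 24 − 12 = 12.00.

12.00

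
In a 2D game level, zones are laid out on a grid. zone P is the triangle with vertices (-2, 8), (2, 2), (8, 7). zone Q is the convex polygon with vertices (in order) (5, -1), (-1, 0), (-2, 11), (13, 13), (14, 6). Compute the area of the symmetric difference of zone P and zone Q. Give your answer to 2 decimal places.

136.62

|zone P| = 28, |zone Q| = 164.5, |zone P∩zone Q| = 27.9392.
|zone P △ zone Q| = |zone P| + |zone Q| − 2·|zone P∩zone Q| = 28 + 164.5 − 55.8783 = 136.62.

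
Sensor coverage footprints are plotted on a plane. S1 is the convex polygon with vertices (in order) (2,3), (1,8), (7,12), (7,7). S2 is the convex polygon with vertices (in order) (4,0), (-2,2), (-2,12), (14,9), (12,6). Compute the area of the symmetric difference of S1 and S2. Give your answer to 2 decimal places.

|S1| = 29.5, |S2| = 123, |S1∩S2| = 27.8331.
|S1 △ S2| = |S1| + |S2| − 2·|S1∩S2| = 29.5 + 123 − 55.6662 = 96.83.

96.83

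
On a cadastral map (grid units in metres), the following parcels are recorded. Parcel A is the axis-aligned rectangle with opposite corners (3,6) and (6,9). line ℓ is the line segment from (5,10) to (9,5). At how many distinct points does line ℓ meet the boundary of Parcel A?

2

The segment meets the boundary at (6,8.75), (5.8,9).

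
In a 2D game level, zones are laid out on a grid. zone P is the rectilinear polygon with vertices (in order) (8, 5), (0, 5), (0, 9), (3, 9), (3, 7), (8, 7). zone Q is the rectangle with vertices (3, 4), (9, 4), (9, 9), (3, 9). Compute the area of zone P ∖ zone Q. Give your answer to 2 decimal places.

|zone P| = 22, |zone P∩zone Q| = 10.
|zone P ∖ zone Q| = |zone P| − |zone P∩zone Q| = 22 − 10 = 12.00.

12.00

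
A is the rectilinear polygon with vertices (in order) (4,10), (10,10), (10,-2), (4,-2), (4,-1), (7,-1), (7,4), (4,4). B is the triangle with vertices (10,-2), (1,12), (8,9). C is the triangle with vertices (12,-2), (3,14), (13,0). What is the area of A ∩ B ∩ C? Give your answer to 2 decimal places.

5.04

The intersection is the polygon with vertices (5.941,9.882), (8.488,6.317), (9.045,3.254), (5.25,10), (5.667,10).
By the shoelace formula its area is 5.04.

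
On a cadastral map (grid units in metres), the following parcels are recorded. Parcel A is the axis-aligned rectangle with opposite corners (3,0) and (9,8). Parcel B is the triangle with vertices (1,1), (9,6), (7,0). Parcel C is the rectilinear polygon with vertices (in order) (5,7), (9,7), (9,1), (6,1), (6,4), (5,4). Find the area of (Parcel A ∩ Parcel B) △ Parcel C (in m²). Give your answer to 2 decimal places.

|Parcel A ∩ Parcel B| = 17.4167.
|(Parcel A ∩ Parcel B) ∩ Parcel C| = 8.0333.
|(Parcel A ∩ Parcel B) △ Parcel C| = 17.4167 + 21 − 16.0667 = 22.35.

22.35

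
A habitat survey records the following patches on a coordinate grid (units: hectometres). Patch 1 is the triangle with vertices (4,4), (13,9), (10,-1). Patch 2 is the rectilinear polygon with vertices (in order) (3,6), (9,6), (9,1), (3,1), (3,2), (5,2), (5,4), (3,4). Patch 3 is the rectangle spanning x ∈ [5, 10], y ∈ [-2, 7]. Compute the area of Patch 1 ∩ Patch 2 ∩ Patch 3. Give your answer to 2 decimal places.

The intersection is the polygon with vertices (9,6), (9,1), (7.6,1), (5,3.167), (5,4), (5,4.556), (7.6,6).
By the shoelace formula its area is 15.31.

15.31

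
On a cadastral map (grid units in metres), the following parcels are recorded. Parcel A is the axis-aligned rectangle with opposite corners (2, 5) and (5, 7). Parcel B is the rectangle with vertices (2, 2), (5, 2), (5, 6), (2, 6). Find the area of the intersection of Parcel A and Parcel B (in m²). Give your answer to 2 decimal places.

3.00

|Parcel A∩Parcel B|: x∈[2,5], y∈[5,6] → 3·1 = 3.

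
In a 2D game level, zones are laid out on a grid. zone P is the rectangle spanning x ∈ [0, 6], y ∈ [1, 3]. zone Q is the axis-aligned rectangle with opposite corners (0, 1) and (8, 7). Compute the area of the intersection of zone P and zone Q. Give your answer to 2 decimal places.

|zone P∩zone Q|: x∈[0,6], y∈[1,3] → 6·2 = 12.

12.00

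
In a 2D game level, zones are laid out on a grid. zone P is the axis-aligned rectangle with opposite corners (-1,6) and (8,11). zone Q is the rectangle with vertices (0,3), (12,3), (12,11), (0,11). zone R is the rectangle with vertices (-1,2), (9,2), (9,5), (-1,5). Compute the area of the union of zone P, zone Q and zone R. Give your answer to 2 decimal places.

113.00

By inclusion–exclusion:
Individual areas: |zone P| = 45, |zone Q| = 96, |zone R| = 30.
|zone P∩zone Q|: x∈[0,8], y∈[6,11] → 8·5 = 40.
|zone P∩zone R| = 0 (no overlap).
|zone Q∩zone R|: x∈[0,9], y∈[3,5] → 9·2 = 18.
|zone P∩zone Q∩zone R| = 0.
|zone P ∪ zone Q ∪ zone R| = 171 − 58 + 0 = 113.00.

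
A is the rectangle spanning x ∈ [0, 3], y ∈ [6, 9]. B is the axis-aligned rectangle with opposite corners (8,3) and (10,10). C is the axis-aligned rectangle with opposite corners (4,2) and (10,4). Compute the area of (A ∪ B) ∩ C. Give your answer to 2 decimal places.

2.00

The region (A ∪ B) ∩ C is the polygon with vertices (10,3), (8,3), (8,4), (10,4).
By the shoelace formula its area is 2.00.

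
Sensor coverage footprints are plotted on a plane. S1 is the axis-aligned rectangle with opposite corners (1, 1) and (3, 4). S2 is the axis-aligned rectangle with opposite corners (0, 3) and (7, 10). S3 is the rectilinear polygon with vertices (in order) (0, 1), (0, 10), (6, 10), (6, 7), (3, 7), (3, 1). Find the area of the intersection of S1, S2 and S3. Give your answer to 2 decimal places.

2.00

The intersection is the polygon with vertices (3,4), (3,3), (1,3), (1,4).
By the shoelace formula its area is 2.00.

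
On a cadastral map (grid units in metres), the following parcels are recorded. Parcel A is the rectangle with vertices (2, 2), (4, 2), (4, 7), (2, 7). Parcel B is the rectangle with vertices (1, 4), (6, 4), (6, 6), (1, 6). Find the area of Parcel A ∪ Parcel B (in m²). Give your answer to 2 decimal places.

By inclusion–exclusion:
Individual areas: |Parcel A| = 10, |Parcel B| = 10.
|Parcel A∩Parcel B|: x∈[2,4], y∈[4,6] → 2·2 = 4.
|Parcel A ∪ Parcel B| = 20 − 4 = 16.00.

16.00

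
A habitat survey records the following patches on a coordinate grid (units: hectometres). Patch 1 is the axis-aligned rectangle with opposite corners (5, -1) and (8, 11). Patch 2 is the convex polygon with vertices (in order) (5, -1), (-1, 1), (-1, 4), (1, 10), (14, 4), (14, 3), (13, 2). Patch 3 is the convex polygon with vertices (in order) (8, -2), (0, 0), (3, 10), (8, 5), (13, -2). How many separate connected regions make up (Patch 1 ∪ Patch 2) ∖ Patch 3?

(Patch 1 ∪ Patch 2) ∖ Patch 3 splits into 2 disjoint pieces (area 17.2952, area 31.3226).

2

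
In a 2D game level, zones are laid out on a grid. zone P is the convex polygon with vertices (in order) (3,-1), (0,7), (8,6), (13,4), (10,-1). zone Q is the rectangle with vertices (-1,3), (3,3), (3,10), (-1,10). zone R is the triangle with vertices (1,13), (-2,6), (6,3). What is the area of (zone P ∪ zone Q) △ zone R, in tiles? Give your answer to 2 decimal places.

71.64

|zone P ∪ zone Q| = 90.0625.
|(zone P ∪ zone Q) ∩ zone R| = 25.4631.
|(zone P ∪ zone Q) △ zone R| = 90.0625 + 32.5 − 50.9262 = 71.64.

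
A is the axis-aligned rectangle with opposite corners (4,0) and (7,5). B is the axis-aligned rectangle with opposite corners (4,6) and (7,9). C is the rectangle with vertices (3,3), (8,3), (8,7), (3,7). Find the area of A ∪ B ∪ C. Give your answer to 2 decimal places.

By inclusion–exclusion:
Individual areas: |A| = 15, |B| = 9, |C| = 20.
|A∩B| = 0 (no overlap).
|A∩C|: x∈[4,7], y∈[3,5] → 3·2 = 6.
|B∩C|: x∈[4,7], y∈[6,7] → 3·1 = 3.
|A∩B∩C| = 0.
|A ∪ B ∪ C| = 44 − 9 + 0 = 35.00.

35.00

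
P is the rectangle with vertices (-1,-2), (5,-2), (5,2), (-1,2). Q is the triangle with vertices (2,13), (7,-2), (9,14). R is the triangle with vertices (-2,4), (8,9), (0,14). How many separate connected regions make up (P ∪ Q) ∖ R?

2

(P ∪ Q) ∖ R splits into 2 disjoint pieces (area 24, area 41.7368).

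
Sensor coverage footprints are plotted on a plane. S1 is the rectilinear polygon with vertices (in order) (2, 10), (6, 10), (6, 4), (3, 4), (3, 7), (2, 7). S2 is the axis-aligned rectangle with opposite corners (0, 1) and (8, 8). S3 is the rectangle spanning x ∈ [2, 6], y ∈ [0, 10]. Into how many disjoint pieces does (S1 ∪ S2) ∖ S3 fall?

2

(S1 ∪ S2) ∖ S3 splits into 2 disjoint pieces (area 14, area 14).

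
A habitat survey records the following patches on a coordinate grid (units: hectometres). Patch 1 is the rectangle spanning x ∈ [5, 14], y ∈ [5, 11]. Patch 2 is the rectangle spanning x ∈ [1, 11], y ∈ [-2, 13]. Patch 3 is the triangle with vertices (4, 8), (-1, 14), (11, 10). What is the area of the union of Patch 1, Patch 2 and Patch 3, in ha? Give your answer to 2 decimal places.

169.90

By inclusion–exclusion:
Individual areas: |Patch 1| = 54, |Patch 2| = 150, |Patch 3| = 26.
|Patch 1∩Patch 2|: x∈[5,11], y∈[5,11] → 6·6 = 36.
|Patch 1∩Patch 3| = 9.6429.
|Patch 2∩Patch 3| = 24.1.
|Patch 1∩Patch 2∩Patch 3| = 9.6429.
|Patch 1 ∪ Patch 2 ∪ Patch 3| = 230 − 69.7429 + 9.6429 = 169.90.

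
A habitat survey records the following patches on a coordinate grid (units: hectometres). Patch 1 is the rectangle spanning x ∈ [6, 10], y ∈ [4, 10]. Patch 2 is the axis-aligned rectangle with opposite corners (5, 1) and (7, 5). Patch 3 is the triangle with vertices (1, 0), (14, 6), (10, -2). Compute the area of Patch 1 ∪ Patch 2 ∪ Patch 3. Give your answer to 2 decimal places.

By inclusion–exclusion:
Individual areas: |Patch 1| = 24, |Patch 2| = 8, |Patch 3| = 40.
|Patch 1∩Patch 2|: x∈[6,7], y∈[4,5] → 1·1 = 1.
|Patch 1∩Patch 3| = 0.0256.
|Patch 2∩Patch 3| = 2.6154.
|Patch 1∩Patch 2∩Patch 3| = 0.
|Patch 1 ∪ Patch 2 ∪ Patch 3| = 72 − 3.641 + 0 = 68.36.

68.36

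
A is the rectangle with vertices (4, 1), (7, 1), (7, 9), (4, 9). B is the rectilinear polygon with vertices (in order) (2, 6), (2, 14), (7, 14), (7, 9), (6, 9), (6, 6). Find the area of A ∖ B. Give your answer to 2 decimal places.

18.00

|A| = 24, |A∩B| = 6.
|A ∖ B| = |A| − |A∩B| = 24 − 6 = 18.00.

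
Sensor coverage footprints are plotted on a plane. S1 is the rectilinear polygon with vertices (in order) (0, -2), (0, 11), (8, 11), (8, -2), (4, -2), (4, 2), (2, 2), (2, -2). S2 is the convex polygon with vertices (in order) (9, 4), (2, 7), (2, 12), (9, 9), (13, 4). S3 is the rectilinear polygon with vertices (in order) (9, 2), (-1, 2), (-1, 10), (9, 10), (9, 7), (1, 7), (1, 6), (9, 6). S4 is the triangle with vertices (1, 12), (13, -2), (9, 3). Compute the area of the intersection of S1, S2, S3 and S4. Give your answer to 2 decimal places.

0.61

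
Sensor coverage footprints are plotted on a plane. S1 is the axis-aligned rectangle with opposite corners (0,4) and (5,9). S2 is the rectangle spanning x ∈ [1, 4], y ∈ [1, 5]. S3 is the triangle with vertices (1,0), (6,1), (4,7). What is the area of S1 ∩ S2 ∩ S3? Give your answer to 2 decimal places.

1.07

The intersection is the polygon with vertices (4,5), (4,4), (2.714,4), (3.143,5).
By the shoelace formula its area is 1.07.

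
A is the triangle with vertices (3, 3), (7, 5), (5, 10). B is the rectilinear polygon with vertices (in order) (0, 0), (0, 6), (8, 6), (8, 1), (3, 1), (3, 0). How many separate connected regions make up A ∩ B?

1

A ∩ B is a single connected region.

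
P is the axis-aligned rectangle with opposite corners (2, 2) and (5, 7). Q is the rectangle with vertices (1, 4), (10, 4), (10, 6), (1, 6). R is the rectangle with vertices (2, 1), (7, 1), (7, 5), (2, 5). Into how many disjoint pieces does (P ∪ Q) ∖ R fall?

1

(P ∪ Q) ∖ R is a single connected region.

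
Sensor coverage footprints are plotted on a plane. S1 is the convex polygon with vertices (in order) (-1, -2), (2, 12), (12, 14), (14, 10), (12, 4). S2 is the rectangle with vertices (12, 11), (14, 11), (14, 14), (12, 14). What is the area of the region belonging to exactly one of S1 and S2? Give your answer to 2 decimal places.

143.50

|S1| = 142, |S2| = 6, |S1∩S2| = 2.25.
|S1 △ S2| = |S1| + |S2| − 2·|S1∩S2| = 142 + 6 − 4.5 = 143.50.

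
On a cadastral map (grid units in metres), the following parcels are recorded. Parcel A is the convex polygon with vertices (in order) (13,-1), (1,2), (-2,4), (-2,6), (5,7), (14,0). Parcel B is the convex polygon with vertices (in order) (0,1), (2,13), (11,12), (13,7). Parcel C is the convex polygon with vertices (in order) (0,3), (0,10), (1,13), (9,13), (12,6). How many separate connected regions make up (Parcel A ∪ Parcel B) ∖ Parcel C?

2

(Parcel A ∪ Parcel B) ∖ Parcel C splits into 2 disjoint pieces (area 45.1072, area 8.0372).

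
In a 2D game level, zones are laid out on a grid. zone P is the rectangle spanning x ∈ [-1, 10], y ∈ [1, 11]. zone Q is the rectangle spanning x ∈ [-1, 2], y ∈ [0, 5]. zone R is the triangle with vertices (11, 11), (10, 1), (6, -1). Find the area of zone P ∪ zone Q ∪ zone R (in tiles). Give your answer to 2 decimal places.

119.97

By inclusion–exclusion:
Individual areas: |zone P| = 110, |zone Q| = 15, |zone R| = 19.
|zone P∩zone Q|: x∈[-1,2], y∈[1,5] → 3·4 = 12.
|zone P∩zone R| = 12.0333.
|zone Q∩zone R| = 0.
|zone P∩zone Q∩zone R| = 0.
|zone P ∪ zone Q ∪ zone R| = 144 − 24.0333 + 0 = 119.97.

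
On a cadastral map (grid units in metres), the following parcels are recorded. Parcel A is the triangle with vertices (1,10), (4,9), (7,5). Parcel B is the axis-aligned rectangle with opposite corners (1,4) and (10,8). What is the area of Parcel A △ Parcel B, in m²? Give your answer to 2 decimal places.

|Parcel A| = 4.5, |Parcel B| = 36, |Parcel A∩Parcel B| = 2.025.
|Parcel A △ Parcel B| = |Parcel A| + |Parcel B| − 2·|Parcel A∩Parcel B| = 4.5 + 36 − 4.05 = 36.45.

36.45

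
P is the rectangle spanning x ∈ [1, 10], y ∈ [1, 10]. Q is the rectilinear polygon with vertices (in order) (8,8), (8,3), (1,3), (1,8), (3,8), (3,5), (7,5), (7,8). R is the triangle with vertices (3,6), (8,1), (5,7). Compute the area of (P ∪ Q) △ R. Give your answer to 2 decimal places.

|P ∪ Q| = 81.
|(P ∪ Q) ∩ R| = 7.5.
|(P ∪ Q) △ R| = 81 + 7.5 − 15 = 73.50.

73.50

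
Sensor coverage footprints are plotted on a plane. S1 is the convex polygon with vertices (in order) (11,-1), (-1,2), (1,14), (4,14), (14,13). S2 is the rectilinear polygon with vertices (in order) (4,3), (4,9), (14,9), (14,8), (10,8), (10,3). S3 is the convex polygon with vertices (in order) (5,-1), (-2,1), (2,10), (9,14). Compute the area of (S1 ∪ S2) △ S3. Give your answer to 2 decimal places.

110.50

|S1 ∪ S2| = 169.9643.
|(S1 ∪ S2) ∩ S3| = 69.7317.
|(S1 ∪ S2) △ S3| = 169.9643 + 80 − 139.4634 = 110.50.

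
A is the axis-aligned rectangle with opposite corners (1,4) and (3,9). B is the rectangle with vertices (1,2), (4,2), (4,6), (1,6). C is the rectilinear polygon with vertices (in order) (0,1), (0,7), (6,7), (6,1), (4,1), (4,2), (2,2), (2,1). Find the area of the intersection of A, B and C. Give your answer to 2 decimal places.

4.00

The intersection is the polygon with vertices (1,4), (1,6), (3,6), (3,4).
By the shoelace formula its area is 4.00.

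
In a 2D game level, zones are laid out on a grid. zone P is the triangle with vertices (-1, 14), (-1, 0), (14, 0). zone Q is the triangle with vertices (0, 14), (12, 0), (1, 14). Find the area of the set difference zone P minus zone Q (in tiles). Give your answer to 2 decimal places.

102.67

|zone P| = 105, |zone P∩zone Q| = 2.3333.
|zone P ∖ zone Q| = |zone P| − |zone P∩zone Q| = 105 − 2.3333 = 102.67.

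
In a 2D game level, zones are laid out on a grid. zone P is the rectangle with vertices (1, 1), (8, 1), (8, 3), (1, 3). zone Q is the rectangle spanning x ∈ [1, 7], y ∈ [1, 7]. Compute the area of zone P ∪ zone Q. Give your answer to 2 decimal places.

38.00

By inclusion–exclusion:
Individual areas: |zone P| = 14, |zone Q| = 36.
|zone P∩zone Q|: x∈[1,7], y∈[1,3] → 6·2 = 12.
|zone P ∪ zone Q| = 50 − 12 = 38.00.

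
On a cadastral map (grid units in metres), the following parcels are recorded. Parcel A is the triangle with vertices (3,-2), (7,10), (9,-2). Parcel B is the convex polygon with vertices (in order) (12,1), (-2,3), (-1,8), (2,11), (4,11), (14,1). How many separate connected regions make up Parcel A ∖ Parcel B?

2

Parcel A ∖ Parcel B splits into 2 disjoint pieces (area 19.2173, area 0.9).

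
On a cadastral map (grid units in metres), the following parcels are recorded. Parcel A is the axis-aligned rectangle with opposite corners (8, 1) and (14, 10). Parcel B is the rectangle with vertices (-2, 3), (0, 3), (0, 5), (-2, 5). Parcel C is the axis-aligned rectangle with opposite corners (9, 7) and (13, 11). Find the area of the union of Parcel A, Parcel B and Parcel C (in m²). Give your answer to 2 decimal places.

62.00

By inclusion–exclusion:
Individual areas: |Parcel A| = 54, |Parcel B| = 4, |Parcel C| = 16.
|Parcel A∩Parcel B| = 0 (no overlap).
|Parcel A∩Parcel C|: x∈[9,13], y∈[7,10] → 4·3 = 12.
|Parcel B∩Parcel C| = 0 (no overlap).
|Parcel A∩Parcel B∩Parcel C| = 0.
|Parcel A ∪ Parcel B ∪ Parcel C| = 74 − 12 + 0 = 62.00.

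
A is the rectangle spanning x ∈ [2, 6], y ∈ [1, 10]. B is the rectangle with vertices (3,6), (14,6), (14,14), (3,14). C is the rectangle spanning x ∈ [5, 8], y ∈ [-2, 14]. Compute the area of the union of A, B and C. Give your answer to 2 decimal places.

131.00

By inclusion–exclusion:
Individual areas: |A| = 36, |B| = 88, |C| = 48.
|A∩B|: x∈[3,6], y∈[6,10] → 3·4 = 12.
|A∩C|: x∈[5,6], y∈[1,10] → 1·9 = 9.
|B∩C|: x∈[5,8], y∈[6,14] → 3·8 = 24.
|A∩B∩C| = 4.
|A ∪ B ∪ C| = 172 − 45 + 4 = 131.00.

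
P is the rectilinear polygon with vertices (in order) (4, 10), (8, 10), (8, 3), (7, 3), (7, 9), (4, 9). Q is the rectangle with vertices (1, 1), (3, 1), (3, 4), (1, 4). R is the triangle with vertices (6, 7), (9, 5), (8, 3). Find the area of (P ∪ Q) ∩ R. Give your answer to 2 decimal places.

The region (P ∪ Q) ∩ R is the polygon with vertices (8,3), (7,5), (7,6.333), (8,5.667).
By the shoelace formula its area is 2.00.

2.00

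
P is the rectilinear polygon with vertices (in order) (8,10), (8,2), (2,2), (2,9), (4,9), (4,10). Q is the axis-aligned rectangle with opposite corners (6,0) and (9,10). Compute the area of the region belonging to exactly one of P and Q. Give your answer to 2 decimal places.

|P| = 46, |Q| = 30, |P∩Q| = 16.
|P △ Q| = |P| + |Q| − 2·|P∩Q| = 46 + 30 − 32 = 44.00.

44.00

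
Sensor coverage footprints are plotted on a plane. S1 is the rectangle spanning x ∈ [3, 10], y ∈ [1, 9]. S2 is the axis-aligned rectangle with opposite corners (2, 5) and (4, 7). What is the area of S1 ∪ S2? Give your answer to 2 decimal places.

58.00

By inclusion–exclusion:
Individual areas: |S1| = 56, |S2| = 4.
|S1∩S2|: x∈[3,4], y∈[5,7] → 1·2 = 2.
|S1 ∪ S2| = 60 − 2 = 58.00.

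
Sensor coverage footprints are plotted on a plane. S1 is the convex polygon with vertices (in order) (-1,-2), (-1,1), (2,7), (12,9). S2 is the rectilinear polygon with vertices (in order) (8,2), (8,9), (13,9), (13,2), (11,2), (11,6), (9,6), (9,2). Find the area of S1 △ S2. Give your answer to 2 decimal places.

63.16

|S1| = 46.5, |S2| = 27, |S1∩S2| = 5.1692.
|S1 △ S2| = |S1| + |S2| − 2·|S1∩S2| = 46.5 + 27 − 10.3385 = 63.16.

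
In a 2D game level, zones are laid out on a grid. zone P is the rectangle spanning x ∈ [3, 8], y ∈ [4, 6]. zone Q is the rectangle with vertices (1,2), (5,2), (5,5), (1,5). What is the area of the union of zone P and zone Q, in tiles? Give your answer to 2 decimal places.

By inclusion–exclusion:
Individual areas: |zone P| = 10, |zone Q| = 12.
|zone P∩zone Q|: x∈[3,5], y∈[4,5] → 2·1 = 2.
|zone P ∪ zone Q| = 22 − 2 = 20.00.

20.00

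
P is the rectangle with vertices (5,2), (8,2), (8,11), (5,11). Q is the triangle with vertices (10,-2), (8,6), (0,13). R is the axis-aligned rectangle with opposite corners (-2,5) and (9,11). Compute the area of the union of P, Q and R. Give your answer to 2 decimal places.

81.16

By inclusion–exclusion:
Individual areas: |P| = 27, |Q| = 25, |R| = 66.
|P∩Q| = 11.8542.
|P∩R|: x∈[5,8], y∈[5,11] → 3·6 = 18.
|Q∩R| = 13.8393.
|P∩Q∩R| = 6.8542.
|P ∪ Q ∪ R| = 118 − 43.6935 + 6.8542 = 81.16.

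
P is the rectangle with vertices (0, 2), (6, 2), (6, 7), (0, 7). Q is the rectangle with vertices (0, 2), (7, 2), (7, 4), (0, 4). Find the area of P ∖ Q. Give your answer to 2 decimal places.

|P∩Q|: x∈[0,6], y∈[2,4] → 6·2 = 12.
|P| = 30.
|P ∖ Q| = |P| − |P∩Q| = 30 − 12 = 18.00.

18.00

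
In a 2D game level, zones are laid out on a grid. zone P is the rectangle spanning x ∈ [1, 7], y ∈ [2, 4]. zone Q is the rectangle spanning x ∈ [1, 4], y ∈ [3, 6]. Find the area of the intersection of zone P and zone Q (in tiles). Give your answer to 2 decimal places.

|zone P∩zone Q|: x∈[1,4], y∈[3,4] → 3·1 = 3.

3.00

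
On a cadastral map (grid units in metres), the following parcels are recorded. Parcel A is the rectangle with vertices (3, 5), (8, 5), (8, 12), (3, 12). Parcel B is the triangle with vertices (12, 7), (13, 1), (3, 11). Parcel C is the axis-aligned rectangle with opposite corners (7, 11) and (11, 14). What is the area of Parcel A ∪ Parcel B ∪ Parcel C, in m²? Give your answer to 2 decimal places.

64.06

By inclusion–exclusion:
Individual areas: |Parcel A| = 35, |Parcel B| = 25, |Parcel C| = 12.
|Parcel A∩Parcel B| = 6.9444.
|Parcel A∩Parcel C|: x∈[7,8], y∈[11,12] → 1·1 = 1.
|Parcel B∩Parcel C| = 0.
|Parcel A∩Parcel B∩Parcel C| = 0.
|Parcel A ∪ Parcel B ∪ Parcel C| = 72 − 7.9444 + 0 = 64.06.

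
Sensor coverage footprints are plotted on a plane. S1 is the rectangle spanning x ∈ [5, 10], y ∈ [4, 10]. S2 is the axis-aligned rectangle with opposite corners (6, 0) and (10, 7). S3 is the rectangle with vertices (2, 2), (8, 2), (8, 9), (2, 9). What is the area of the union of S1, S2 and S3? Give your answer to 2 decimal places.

By inclusion–exclusion:
Individual areas: |S1| = 30, |S2| = 28, |S3| = 42.
|S1∩S2|: x∈[6,10], y∈[4,7] → 4·3 = 12.
|S1∩S3|: x∈[5,8], y∈[4,9] → 3·5 = 15.
|S2∩S3|: x∈[6,8], y∈[2,7] → 2·5 = 10.
|S1∩S2∩S3| = 6.
|S1 ∪ S2 ∪ S3| = 100 − 37 + 6 = 69.00.

69.00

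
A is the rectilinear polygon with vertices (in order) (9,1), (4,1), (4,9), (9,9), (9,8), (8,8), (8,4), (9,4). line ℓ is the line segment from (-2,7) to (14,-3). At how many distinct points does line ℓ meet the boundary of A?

2

The segment meets the boundary at (7.6,1), (4,3.25).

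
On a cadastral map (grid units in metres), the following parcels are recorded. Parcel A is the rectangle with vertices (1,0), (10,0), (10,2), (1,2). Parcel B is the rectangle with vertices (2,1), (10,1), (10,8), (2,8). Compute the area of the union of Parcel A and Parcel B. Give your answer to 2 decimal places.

66.00

By inclusion–exclusion:
Individual areas: |Parcel A| = 18, |Parcel B| = 56.
|Parcel A∩Parcel B|: x∈[2,10], y∈[1,2] → 8·1 = 8.
|Parcel A ∪ Parcel B| = 74 − 8 = 66.00.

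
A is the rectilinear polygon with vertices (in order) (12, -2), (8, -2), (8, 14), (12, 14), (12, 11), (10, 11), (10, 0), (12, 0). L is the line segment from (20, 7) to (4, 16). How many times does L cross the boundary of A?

The segment meets the boundary at (8,13.75), (12,11.5).

2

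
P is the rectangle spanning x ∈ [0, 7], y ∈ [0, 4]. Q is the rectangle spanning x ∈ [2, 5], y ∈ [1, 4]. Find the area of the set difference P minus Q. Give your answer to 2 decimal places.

|P∩Q|: x∈[2,5], y∈[1,4] → 3·3 = 9.
|P| = 28.
|P ∖ Q| = |P| − |P∩Q| = 28 − 9 = 19.00.

19.00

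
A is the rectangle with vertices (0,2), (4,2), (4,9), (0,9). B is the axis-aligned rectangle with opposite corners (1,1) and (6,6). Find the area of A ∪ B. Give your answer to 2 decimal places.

By inclusion–exclusion:
Individual areas: |A| = 28, |B| = 25.
|A∩B|: x∈[1,4], y∈[2,6] → 3·4 = 12.
|A ∪ B| = 53 − 12 = 41.00.

41.00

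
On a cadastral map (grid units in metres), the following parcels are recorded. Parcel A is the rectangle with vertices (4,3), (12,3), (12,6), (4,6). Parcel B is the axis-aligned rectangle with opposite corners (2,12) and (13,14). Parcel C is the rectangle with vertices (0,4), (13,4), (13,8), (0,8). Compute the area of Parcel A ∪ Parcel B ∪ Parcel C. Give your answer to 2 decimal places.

82.00

By inclusion–exclusion:
Individual areas: |Parcel A| = 24, |Parcel B| = 22, |Parcel C| = 52.
|Parcel A∩Parcel B| = 0 (no overlap).
|Parcel A∩Parcel C|: x∈[4,12], y∈[4,6] → 8·2 = 16.
|Parcel B∩Parcel C| = 0 (no overlap).
|Parcel A∩Parcel B∩Parcel C| = 0.
|Parcel A ∪ Parcel B ∪ Parcel C| = 98 − 16 + 0 = 82.00.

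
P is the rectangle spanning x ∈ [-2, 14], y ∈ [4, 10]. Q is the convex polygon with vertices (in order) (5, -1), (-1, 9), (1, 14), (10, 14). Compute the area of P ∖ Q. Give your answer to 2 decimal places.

|P| = 96, |P∩Q| = 44.3.
|P ∖ Q| = |P| − |P∩Q| = 96 − 44.3 = 51.70.

51.70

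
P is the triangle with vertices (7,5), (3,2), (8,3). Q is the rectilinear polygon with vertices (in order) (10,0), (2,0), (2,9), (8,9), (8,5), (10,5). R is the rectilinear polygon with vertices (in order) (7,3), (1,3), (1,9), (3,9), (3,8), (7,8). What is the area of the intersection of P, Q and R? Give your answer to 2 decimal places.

The intersection is the polygon with vertices (7,5), (7,3), (4.333,3).
By the shoelace formula its area is 2.67.

2.67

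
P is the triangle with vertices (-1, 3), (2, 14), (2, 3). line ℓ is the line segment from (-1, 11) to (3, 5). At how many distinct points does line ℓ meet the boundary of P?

2

The segment meets the boundary at (2,6.5), (0.548,8.677).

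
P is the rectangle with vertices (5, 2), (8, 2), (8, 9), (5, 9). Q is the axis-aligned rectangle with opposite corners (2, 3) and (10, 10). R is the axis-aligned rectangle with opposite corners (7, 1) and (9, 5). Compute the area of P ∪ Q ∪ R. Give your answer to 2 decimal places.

By inclusion–exclusion:
Individual areas: |P| = 21, |Q| = 56, |R| = 8.
|P∩Q|: x∈[5,8], y∈[3,9] → 3·6 = 18.
|P∩R|: x∈[7,8], y∈[2,5] → 1·3 = 3.
|Q∩R|: x∈[7,9], y∈[3,5] → 2·2 = 4.
|P∩Q∩R| = 2.
|P ∪ Q ∪ R| = 85 − 25 + 2 = 62.00.

62.00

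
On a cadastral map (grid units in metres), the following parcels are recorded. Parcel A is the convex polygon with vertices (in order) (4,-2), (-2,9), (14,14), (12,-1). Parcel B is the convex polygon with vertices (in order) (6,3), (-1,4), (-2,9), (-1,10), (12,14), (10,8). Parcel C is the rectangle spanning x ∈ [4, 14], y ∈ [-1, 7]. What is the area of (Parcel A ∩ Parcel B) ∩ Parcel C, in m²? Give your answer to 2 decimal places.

14.11

The region (Parcel A ∩ Parcel B) ∩ Parcel C is the polygon with vertices (6,3), (4,3.286), (4,7), (9.2,7).
By the shoelace formula its area is 14.11.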